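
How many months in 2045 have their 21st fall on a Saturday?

2

Check the 21st of each month of 2045: Jan 21: Sat, Feb 21: Tue, Mar 21: Tue, Apr 21: Fri, May 21: Sun, Jun 21: Wed, Jul 21: Fri, Aug 21: Mon, Sep 21: Thu, Oct 21: Sat, Nov 21: Tue, Dec 21: Thu.
Saturday occurs in January, October — 2 months.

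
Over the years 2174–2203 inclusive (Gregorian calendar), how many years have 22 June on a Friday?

4

Track 22 June's weekday year by year (advancing +1, or +2 across a Feb 29):
  2174: Wed  2175: Thu (+1)  2176: Sat (+2)  2177: Sun (+1)  2178: Mon (+1)
  2179: Tue (+1)  2180: Thu (+2)  2181: Fri (+1) ✓  2182: Sat (+1)  2183: Sun (+1)
  2184: Tue (+2)  2185: Wed (+1)  2186: Thu (+1)  2187: Fri (+1) ✓  2188: Sun (+2)
  2189: Mon (+1)  2190: Tue (+1)  2191: Wed (+1)  2192: Fri (+2) ✓  2193: Sat (+1)
  2194: Sun (+1)  2195: Mon (+1)  2196: Wed (+2)  2197: Thu (+1)  2198: Fri (+1) ✓
  2199: Sat (+1)  2200: Sun (+1)  2201: Mon (+1)  2202: Tue (+1)  2203: Wed (+1)
Friday years: 2181, 2187, 2192, 2198 — 4 in total.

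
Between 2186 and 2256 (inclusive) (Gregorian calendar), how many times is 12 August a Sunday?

11

Track 12 August's weekday year by year (advancing +1, or +2 across a Feb 29):
  2186: Sat  2187: Sun (+1) ✓  2188: Tue (+2)  2189: Wed (+1)  2190: Thu (+1)
  2191: Fri (+1)  2192: Sun (+2) ✓  2193: Mon (+1)  2194: Tue (+1)  2195: Wed (+1)
  2196: Fri (+2)  2197: Sat (+1)  2198: Sun (+1) ✓  2199: Mon (+1)  … (43 more years) …
  2243: Sat (+1)  2244: Mon (+2)  2245: Tue (+1)  2246: Wed (+1)  2247: Thu (+1)
  2248: Sat (+2)  2249: Sun (+1) ✓  2250: Mon (+1)  2251: Tue (+1)  2252: Thu (+2)
  2253: Fri (+1)  2254: Sat (+1)  2255: Sun (+1) ✓  2256: Tue (+2)
Sunday years: 2187, 2192, 2198, 2204, 2210, 2221, 2227, 2232, 2238, 2249, 2255 — 11 in total.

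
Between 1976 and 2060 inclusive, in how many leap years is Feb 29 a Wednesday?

3

Leap years in 1976–2060: 22 of them.
Feb 29 weekday advances by 5 (mod 7) from one leap year to the next four years later (or differs when a century non-leap intervenes).
Leap-day weekdays: 1976:Sun 1980:Fri 1984:Wed✓ 1988:Mon 1992:Sat 1996:Thu 2000:Tue 2004:Sun 2008:Fri 2012:Wed✓ 2016:Mon 2020:Sat 2024:Thu 2028:Tue 2032:Sun 2036:Fri 2040:Wed✓ 2044:Mon 2048:Sat 2052:Thu 2056:Tue 2060:Sun
Wednesday: 1984, 2012, 2040 → 3.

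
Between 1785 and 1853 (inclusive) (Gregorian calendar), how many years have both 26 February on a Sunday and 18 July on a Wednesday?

Check each year's weekday for 26 February and 18 July:
  1785: Sat/Mon  1786: Sun/Tue  1787: Mon/Wed  1788: Tue/Fri  1789: Thu/Sat  1790: Fri/Sun  1791: Sat/Mon  1792: Sun/Wed ✓  1793: Tue/Thu  1794: Wed/Fri  1795: Thu/Sat  1796: Fri/Mon  1797: Sun/Tue  1798: Mon/Wed  …(41 more)…  1840: Wed/Sat  1841: Fri/Sun  1842: Sat/Mon  1843: Sun/Tue  1844: Mon/Thu  1845: Wed/Fri  1846: Thu/Sat  1847: Fri/Sun  1848: Sat/Tue  1849: Mon/Wed  1850: Tue/Thu  1851: Wed/Fri  1852: Thu/Sun  1853: Sat/Mon
Both conditions hold in: 1792, 1804, 1832 — 3.

3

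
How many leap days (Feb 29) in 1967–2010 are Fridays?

2

Leap years in 1967–2010: 11 of them.
Feb 29 weekday advances by 5 (mod 7) from one leap year to the next four years later (or differs when a century non-leap intervenes).
Leap-day weekdays: 1968:Thu 1972:Tue 1976:Sun 1980:Fri✓ 1984:Wed 1988:Mon 1992:Sat 1996:Thu 2000:Tue 2004:Sun 2008:Fri✓
Friday: 1980, 2008 → 2.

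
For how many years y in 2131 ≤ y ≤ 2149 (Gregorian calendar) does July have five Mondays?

8

July has 31 days; it has five Mondays when Monday falls among the first (month-length − 28) days — i.e. when July 1 is one of Monday/Sunday/Saturday.
July 1 by year: 2131:Sun✓ 2132:Tue 2133:Wed 2134:Thu 2135:Fri 2136:Sun✓ 2137:Mon✓ 2138:Tue 2139:Wed 2140:Fri 2141:Sat✓ 2142:Sun✓ 2143:Mon✓ 2144:Wed 2145:Thu 2146:Fri 2147:Sat✓ 2148:Mon✓ 2149:Tue
Years with five Mondays: 2131, 2136, 2137, 2141, 2142, 2143, 2147, 2148 → 8.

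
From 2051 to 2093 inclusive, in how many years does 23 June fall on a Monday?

7

Track 23 June's weekday year by year (advancing +1, or +2 across a Feb 29):
  2051: Fri  2052: Sun (+2)  2053: Mon (+1) ✓  2054: Tue (+1)  2055: Wed (+1)
  2056: Fri (+2)  2057: Sat (+1)  2058: Sun (+1)  2059: Mon (+1) ✓  2060: Wed (+2)
  2061: Thu (+1)  2062: Fri (+1)  2063: Sat (+1)  2064: Mon (+2) ✓  … (15 more years) …
  2080: Sun (+2)  2081: Mon (+1) ✓  2082: Tue (+1)  2083: Wed (+1)  2084: Fri (+2)
  2085: Sat (+1)  2086: Sun (+1)  2087: Mon (+1) ✓  2088: Wed (+2)  2089: Thu (+1)
  2090: Fri (+1)  2091: Sat (+1)  2092: Mon (+2) ✓  2093: Tue (+1)
Monday years: 2053, 2059, 2064, 2070, 2081, 2087, 2092 — 7 in total.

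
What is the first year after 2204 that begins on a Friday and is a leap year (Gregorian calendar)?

2208

Jan 1 advances by 2 weekdays after a leap year and by 1 after a common year.
2204: Jan 1 is Sunday (leap).
2205: Tuesday
2206: Wednesday
2207: Thursday
2208: Friday (leap)
2208 begins on a Friday and is a leap year.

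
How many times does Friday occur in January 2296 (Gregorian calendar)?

January 2296 has 31 days and begins on Wednesday.
The first Friday is January 3.
Fridays fall on 3, 10, 17, 24, 31 — that's 5.

5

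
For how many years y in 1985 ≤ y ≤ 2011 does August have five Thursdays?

August has 31 days; it has five Thursdays when Thursday falls among the first (month-length − 28) days — i.e. when August 1 is one of Thursday/Wednesday/Tuesday.
August 1 by year: 1985:Thu✓ 1986:Fri 1987:Sat 1988:Mon 1989:Tue✓ 1990:Wed✓ 1991:Thu✓ 1992:Sat 1993:Sun 1994:Mon 1995:Tue✓ 1996:Thu✓ 1997:Fri 1998:Sat 1999:Sun 2000:Tue✓ 2001:Wed✓ 2002:Thu✓ 2003:Fri 2004:Sun 2005:Mon 2006:Tue✓ 2007:Wed✓ 2008:Fri 2009:Sat 2010:Sun 2011:Mon
Years with five Thursdays: 1985, 1989, 1990, 1991, 1995, 1996, 2000, 2001, 2002, 2006, 2007 → 11.

11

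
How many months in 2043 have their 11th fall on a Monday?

Check the 11th of each month of 2043: Jan 11: Sun, Feb 11: Wed, Mar 11: Wed, Apr 11: Sat, May 11: Mon, Jun 11: Thu, Jul 11: Sat, Aug 11: Tue, Sep 11: Fri, Oct 11: Sun, Nov 11: Wed, Dec 11: Fri.
Monday occurs in May — 1 month.

1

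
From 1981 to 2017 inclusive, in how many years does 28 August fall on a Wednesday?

Track 28 August's weekday year by year (advancing +1, or +2 across a Feb 29):
  1981: Fri  1982: Sat (+1)  1983: Sun (+1)  1984: Tue (+2)  1985: Wed (+1) ✓
  1986: Thu (+1)  1987: Fri (+1)  1988: Sun (+2)  1989: Mon (+1)  1990: Tue (+1)
  1991: Wed (+1) ✓  1992: Fri (+2)  1993: Sat (+1)  1994: Sun (+1)  … (9 more years) …
  2004: Sat (+2)  2005: Sun (+1)  2006: Mon (+1)  2007: Tue (+1)  2008: Thu (+2)
  2009: Fri (+1)  2010: Sat (+1)  2011: Sun (+1)  2012: Tue (+2)  2013: Wed (+1) ✓
  2014: Thu (+1)  2015: Fri (+1)  2016: Sun (+2)  2017: Mon (+1)
Wednesday years: 1985, 1991, 1996, 2002, 2013 — 5 in total.

5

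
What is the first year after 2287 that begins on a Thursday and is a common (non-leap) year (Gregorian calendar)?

Jan 1 advances by 2 weekdays after a leap year and by 1 after a common year.
2287: Jan 1 is Saturday.
2288: Sunday (leap)
2289: Tuesday
2290: Wednesday
2291: Thursday
2291 begins on a Thursday and is a common year.

2291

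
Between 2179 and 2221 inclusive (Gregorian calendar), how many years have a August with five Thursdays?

19

August has 31 days; it has five Thursdays when Thursday falls among the first (month-length − 28) days — i.e. when August 1 is one of Thursday/Wednesday/Tuesday.
August 1 by year: 2179:Sun 2180:Tue✓ 2181:Wed✓ 2182:Thu✓ 2183:Fri 2184:Sun 2185:Mon 2186:Tue✓ 2187:Wed✓ 2188:Fri 2189:Sat 2190:Sun 2191:Mon 2192:Wed✓ 2193:Thu✓ …(13 more)… 2207:Sat 2208:Mon 2209:Tue✓ 2210:Wed✓ 2211:Thu✓ 2212:Sat 2213:Sun 2214:Mon 2215:Tue✓ 2216:Thu✓ 2217:Fri 2218:Sat 2219:Sun 2220:Tue✓ 2221:Wed✓
Years with five Thursdays: 2180, 2181, 2182, 2186, 2187, 2192, 2193, 2197, 2198, 2199, 2204, 2205, 2209, 2210, 2211, 2215, 2216, 2220, 2221 → 19.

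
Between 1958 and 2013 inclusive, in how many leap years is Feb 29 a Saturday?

Leap years in 1958–2013: 14 of them.
Feb 29 weekday advances by 5 (mod 7) from one leap year to the next four years later (or differs when a century non-leap intervenes).
Leap-day weekdays: 1960:Mon 1964:Sat✓ 1968:Thu 1972:Tue 1976:Sun 1980:Fri 1984:Wed 1988:Mon 1992:Sat✓ 1996:Thu 2000:Tue 2004:Sun 2008:Fri 2012:Wed
Saturday: 1964, 1992 → 2.

2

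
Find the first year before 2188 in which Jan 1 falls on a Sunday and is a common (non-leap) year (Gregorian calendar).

2186

Jan 1 advances by 2 weekdays after a leap year and by 1 after a common year.
2188: Jan 1 is Tuesday (leap).
2187: Monday
2186: Sunday
2186 begins on a Sunday and is a common year.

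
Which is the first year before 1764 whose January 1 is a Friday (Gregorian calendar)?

1762

Jan 1 advances by 2 weekdays after a leap year and by 1 after a common year.
1764: Jan 1 is Sunday (leap).
1763: Saturday
1762: Friday
1762 begins on a Friday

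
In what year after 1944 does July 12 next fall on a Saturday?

From one year to the next, a fixed date's weekday advances by 1, or by 2 when a Feb 29 lies between the two dates.
1944: July 12 is Wednesday.
1945: Thursday (+1)
1946: Friday (+1)
1947: Saturday (+1)
July 12 falls on a Saturday in 1947.

1947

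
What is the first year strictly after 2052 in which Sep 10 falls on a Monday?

From one year to the next, a fixed date's weekday advances by 1, or by 2 when a Feb 29 lies between the two dates.
2052: September 10 is Tuesday.
2053: Wednesday (+1)
2054: Thursday (+1)
2055: Friday (+1)
2056: Sunday (+2)
2057: Monday (+1)
Sep 10 falls on a Monday in 2057.

2057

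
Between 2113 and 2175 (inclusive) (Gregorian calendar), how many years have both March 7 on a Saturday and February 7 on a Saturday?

Check each year's weekday for March 7 and February 7:
  2113: Tue/Tue  2114: Wed/Wed  2115: Thu/Thu  2116: Sat/Fri  2117: Sun/Sun  2118: Mon/Mon  2119: Tue/Tue  2120: Thu/Wed  2121: Fri/Fri  2122: Sat/Sat ✓  2123: Sun/Sun  2124: Tue/Mon  2125: Wed/Wed  2126: Thu/Thu  …(35 more)…  2162: Sun/Sun  2163: Mon/Mon  2164: Wed/Tue  2165: Thu/Thu  2166: Fri/Fri  2167: Sat/Sat ✓  2168: Mon/Sun  2169: Tue/Tue  2170: Wed/Wed  2171: Thu/Thu  2172: Sat/Fri  2173: Sun/Sun  2174: Mon/Mon  2175: Tue/Tue
Both conditions hold in: 2122, 2133, 2139, 2150, 2161, 2167 — 6.

6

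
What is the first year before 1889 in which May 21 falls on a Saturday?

From one year to the next, a fixed date's weekday advances by 1, or by 2 when a Feb 29 lies between the two dates.
1889: May 21 is Tuesday.
1888: Monday (−1)
1887: Saturday (−2)
May 21 falls on a Saturday in 1887.

1887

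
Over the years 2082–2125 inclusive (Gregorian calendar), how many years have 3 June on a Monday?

Track 3 June's weekday year by year (advancing +1, or +2 across a Feb 29):
  2082: Wed  2083: Thu (+1)  2084: Sat (+2)  2085: Sun (+1)  2086: Mon (+1) ✓
  2087: Tue (+1)  2088: Thu (+2)  2089: Fri (+1)  2090: Sat (+1)  2091: Sun (+1)
  2092: Tue (+2)  2093: Wed (+1)  2094: Thu (+1)  2095: Fri (+1)  … (16 more years) …
  2112: Fri (+2)  2113: Sat (+1)  2114: Sun (+1)  2115: Mon (+1) ✓  2116: Wed (+2)
  2117: Thu (+1)  2118: Fri (+1)  2119: Sat (+1)  2120: Mon (+2) ✓  2121: Tue (+1)
  2122: Wed (+1)  2123: Thu (+1)  2124: Sat (+2)  2125: Sun (+1)
Monday years: 2086, 2097, 2109, 2115, 2120 — 5 in total.

5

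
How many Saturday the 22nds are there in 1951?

Check the 22nd of each month of 1951: Jan 22: Mon, Feb 22: Thu, Mar 22: Thu, Apr 22: Sun, May 22: Tue, Jun 22: Fri, Jul 22: Sun, Aug 22: Wed, Sep 22: Sat, Oct 22: Mon, Nov 22: Thu, Dec 22: Sat.
Saturday occurs in September, December — 2 months.

2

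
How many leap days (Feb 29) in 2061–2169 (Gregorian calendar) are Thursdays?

Leap years in 2061–2169: 26 of them.
Feb 29 weekday advances by 5 (mod 7) from one leap year to the next four years later (or differs when a century non-leap intervenes).
Leap-day weekdays: 2064:Fri 2068:Wed 2072:Mon 2076:Sat 2080:Thu✓ 2084:Tue 2088:Sun 2092:Fri 2096:Wed 2104:Fri 2108:Wed 2112:Mon 2116:Sat 2120:Thu✓ 2124:Tue 2128:Sun 2132:Fri 2136:Wed 2140:Mon 2144:Sat 2148:Thu✓ 2152:Tue 2156:Sun 2160:Fri 2164:Wed 2168:Mon
Thursday: 2080, 2120, 2148 → 3.

3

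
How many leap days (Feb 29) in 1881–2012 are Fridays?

Leap years in 1881–2012: 32 of them.
Feb 29 weekday advances by 5 (mod 7) from one leap year to the next four years later (or differs when a century non-leap intervenes).
Leap-day weekdays: 1884:Fri✓ 1888:Wed 1892:Mon 1896:Sat 1904:Mon 1908:Sat 1912:Thu 1916:Tue 1920:Sun 1924:Fri✓ 1928:Wed 1932:Mon 1936:Sat …(6 more)… 1964:Sat 1968:Thu 1972:Tue 1976:Sun 1980:Fri✓ 1984:Wed 1988:Mon 1992:Sat 1996:Thu 2000:Tue 2004:Sun 2008:Fri✓ 2012:Wed
Friday: 1884, 1924, 1952, 1980, 2008 → 5.

5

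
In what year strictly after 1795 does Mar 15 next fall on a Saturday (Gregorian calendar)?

1800

From one year to the next, a fixed date's weekday advances by 1, or by 2 when a Feb 29 lies between the two dates.
1795: March 15 is Sunday.
1796: Tuesday (+2)
1797: Wednesday (+1)
1798: Thursday (+1)
1799: Friday (+1)
1800: Saturday (+1)
Mar 15 falls on a Saturday in 1800.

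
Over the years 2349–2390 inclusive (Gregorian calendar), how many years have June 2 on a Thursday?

7

Track June 2's weekday year by year (advancing +1, or +2 across a Feb 29):
  2349: Thu ✓  2350: Fri (+1)  2351: Sat (+1)  2352: Mon (+2)  2353: Tue (+1)
  2354: Wed (+1)  2355: Thu (+1) ✓  2356: Sat (+2)  2357: Sun (+1)  2358: Mon (+1)
  2359: Tue (+1)  2360: Thu (+2) ✓  2361: Fri (+1)  2362: Sat (+1)  … (14 more years) …
  2377: Thu (+1) ✓  2378: Fri (+1)  2379: Sat (+1)  2380: Mon (+2)  2381: Tue (+1)
  2382: Wed (+1)  2383: Thu (+1) ✓  2384: Sat (+2)  2385: Sun (+1)  2386: Mon (+1)
  2387: Tue (+1)  2388: Thu (+2) ✓  2389: Fri (+1)  2390: Sat (+1)
Thursday years: 2349, 2355, 2360, 2366, 2377, 2383, 2388 — 7 in total.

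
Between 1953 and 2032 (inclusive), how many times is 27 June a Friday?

11

Track 27 June's weekday year by year (advancing +1, or +2 across a Feb 29):
  1953: Sat  1954: Sun (+1)  1955: Mon (+1)  1956: Wed (+2)  1957: Thu (+1)
  1958: Fri (+1) ✓  1959: Sat (+1)  1960: Mon (+2)  1961: Tue (+1)  1962: Wed (+1)
  1963: Thu (+1)  1964: Sat (+2)  1965: Sun (+1)  1966: Mon (+1)  … (52 more years) …
  2019: Thu (+1)  2020: Sat (+2)  2021: Sun (+1)  2022: Mon (+1)  2023: Tue (+1)
  2024: Thu (+2)  2025: Fri (+1) ✓  2026: Sat (+1)  2027: Sun (+1)  2028: Tue (+2)
  2029: Wed (+1)  2030: Thu (+1)  2031: Fri (+1) ✓  2032: Sun (+2)
Friday years: 1958, 1969, 1975, 1980, 1986, 1997, 2003, 2008, 2014, 2025, 2031 — 11 in total.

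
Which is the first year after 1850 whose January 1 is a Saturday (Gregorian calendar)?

Jan 1 advances by 2 weekdays after a leap year and by 1 after a common year.
1850: Jan 1 is Tuesday.
1851: Wednesday
1852: Thursday (leap)
1853: Saturday
1853 begins on a Saturday

1853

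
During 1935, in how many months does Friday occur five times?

A month of length L has five Fridays iff its first Friday is on day ≤ L−28 (so day 1–3 in a 31-day month, 1–2 in a 30-day month, day 1 in a leap February).
Checking each month of 1935: Jan starts Tue (31d); Feb starts Fri (28d); Mar starts Fri (31d) ✓; Apr starts Mon (30d); May starts Wed (31d) ✓; Jun starts Sat (30d); Jul starts Mon (31d); Aug starts Thu (31d) ✓; Sep starts Sun (30d); Oct starts Tue (31d); Nov starts Fri (30d) ✓; Dec starts Sun (31d).
Five-Friday months: March, May, August, November → 4.

4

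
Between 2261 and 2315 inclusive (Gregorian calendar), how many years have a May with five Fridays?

25

May has 31 days; it has five Fridays when Friday falls among the first (month-length − 28) days — i.e. when May 1 is one of Friday/Thursday/Wednesday.
May 1 by year: 2261:Wed✓ 2262:Thu✓ 2263:Fri✓ 2264:Sun 2265:Mon 2266:Tue 2267:Wed✓ 2268:Fri✓ 2269:Sat 2270:Sun 2271:Mon 2272:Wed✓ 2273:Thu✓ 2274:Fri✓ 2275:Sat …(25 more)… 2301:Wed✓ 2302:Thu✓ 2303:Fri✓ 2304:Sun 2305:Mon 2306:Tue 2307:Wed✓ 2308:Fri✓ 2309:Sat 2310:Sun 2311:Mon 2312:Wed✓ 2313:Thu✓ 2314:Fri✓ 2315:Sat
Years with five Fridays: 2261, 2262, 2263, 2267, 2268, 2272, 2273, 2274, 2278, 2279, 2284, 2285, 2289, 2290, 2291, 2295, 2296, 2301, 2302, 2303, 2307, 2308, 2312, 2313, 2314 → 25.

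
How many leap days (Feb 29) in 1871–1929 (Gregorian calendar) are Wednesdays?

2

Leap years in 1871–1929: 14 of them.
Feb 29 weekday advances by 5 (mod 7) from one leap year to the next four years later (or differs when a century non-leap intervenes).
Leap-day weekdays: 1872:Thu 1876:Tue 1880:Sun 1884:Fri 1888:Wed✓ 1892:Mon 1896:Sat 1904:Mon 1908:Sat 1912:Thu 1916:Tue 1920:Sun 1924:Fri 1928:Wed✓
Wednesday: 1888, 1928 → 2.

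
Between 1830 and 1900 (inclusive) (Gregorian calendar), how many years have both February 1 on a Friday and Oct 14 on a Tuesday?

Check each year's weekday for February 1 and Oct 14:
  1830: Mon/Thu  1831: Tue/Fri  1832: Wed/Sun  1833: Fri/Mon  1834: Sat/Tue  1835: Sun/Wed  1836: Mon/Fri  1837: Wed/Sat  1838: Thu/Sun  1839: Fri/Mon  1840: Sat/Wed  1841: Mon/Thu  1842: Tue/Fri  1843: Wed/Sat  …(43 more)…  1887: Tue/Fri  1888: Wed/Sun  1889: Fri/Mon  1890: Sat/Tue  1891: Sun/Wed  1892: Mon/Fri  1893: Wed/Sat  1894: Thu/Sun  1895: Fri/Mon  1896: Sat/Wed  1897: Mon/Thu  1898: Tue/Fri  1899: Wed/Sat  1900: Thu/Sun
Both conditions hold in: 1856, 1884 — 2.

2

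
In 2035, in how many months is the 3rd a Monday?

Check the 3rd of each month of 2035: Jan 3: Wed, Feb 3: Sat, Mar 3: Sat, Apr 3: Tue, May 3: Thu, Jun 3: Sun, Jul 3: Tue, Aug 3: Fri, Sep 3: Mon, Oct 3: Wed, Nov 3: Sat, Dec 3: Mon.
Monday occurs in September, December — 2 months.

2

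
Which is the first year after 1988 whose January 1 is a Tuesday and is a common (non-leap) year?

1991

Jan 1 advances by 2 weekdays after a leap year and by 1 after a common year.
1988: Jan 1 is Friday (leap).
1989: Sunday
1990: Monday
1991: Tuesday
1991 begins on a Tuesday and is a common year.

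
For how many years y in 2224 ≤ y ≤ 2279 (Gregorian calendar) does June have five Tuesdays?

June has 30 days; it has five Tuesdays when Tuesday falls among the first (month-length − 28) days — i.e. when June 1 is one of Tuesday/Monday.
June 1 by year: 2224:Tue✓ 2225:Wed 2226:Thu 2227:Fri 2228:Sun 2229:Mon✓ 2230:Tue✓ 2231:Wed 2232:Fri 2233:Sat 2234:Sun 2235:Mon✓ 2236:Wed 2237:Thu 2238:Fri …(26 more)… 2265:Thu 2266:Fri 2267:Sat 2268:Mon✓ 2269:Tue✓ 2270:Wed 2271:Thu 2272:Sat 2273:Sun 2274:Mon✓ 2275:Tue✓ 2276:Thu 2277:Fri 2278:Sat 2279:Sun
Years with five Tuesdays: 2224, 2229, 2230, 2235, 2240, 2241, 2246, 2247, 2252, 2257, 2258, 2263, 2268, 2269, 2274, 2275 → 16.

16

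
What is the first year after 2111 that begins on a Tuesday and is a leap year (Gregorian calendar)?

Jan 1 advances by 2 weekdays after a leap year and by 1 after a common year.
2111: Jan 1 is Thursday.
2112: Friday (leap)
2113: Sunday
2114: Monday
2115: Tuesday
2116: Wednesday (leap)
2117: Friday
2118: Saturday
2119: Sunday
2120: Monday (leap)
2121: Wednesday
2122: Thursday
2123: Friday
2124: Saturday (leap)
2125: Monday
2126: Tuesday
2127: Wednesday
2128: Thursday (leap)
2129: Saturday
2130: Sunday
2131: Monday
2132: Tuesday (leap)
2132 begins on a Tuesday and is a leap year.

2132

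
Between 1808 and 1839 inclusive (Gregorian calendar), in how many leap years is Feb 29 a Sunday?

Leap years in 1808–1839: 8 of them.
Feb 29 weekday advances by 5 (mod 7) from one leap year to the next four years later (or differs when a century non-leap intervenes).
Leap-day weekdays: 1808:Mon 1812:Sat 1816:Thu 1820:Tue 1824:Sun✓ 1828:Fri 1832:Wed 1836:Mon
Sunday: 1824 → 1.

1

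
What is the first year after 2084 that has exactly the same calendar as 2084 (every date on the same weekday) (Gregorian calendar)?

Two years share a calendar iff Jan 1 falls on the same weekday and both are leap or both are common. 2084: Jan 1 is Saturday, leap year.
2085: Jan 1 Monday, common
2086: Jan 1 Tuesday, common
2087: Jan 1 Wednesday, common
2088: Jan 1 Thursday, leap
2089: Jan 1 Saturday, common
2090: Jan 1 Sunday, common
2091: Jan 1 Monday, common
2092: Jan 1 Tuesday, leap
2093: Jan 1 Thursday, common
2094: Jan 1 Friday, common
2095: Jan 1 Saturday, common
2096: Jan 1 Sunday, leap
2097: Jan 1 Tuesday, common
2098: Jan 1 Wednesday, common
2099: Jan 1 Thursday, common
2100: Jan 1 Friday, common
2101: Jan 1 Saturday, common
2102: Jan 1 Sunday, common
2103: Jan 1 Monday, common
2104: Jan 1 Tuesday, leap
2105: Jan 1 Thursday, common
2106: Jan 1 Friday, common
2107: Jan 1 Saturday, common
2108: Jan 1 Sunday, leap
2109: Jan 1 Tuesday, common
2110: Jan 1 Wednesday, common
2111: Jan 1 Thursday, common
2112: Jan 1 Friday, leap
2113: Jan 1 Sunday, common
2114: Jan 1 Monday, common
2115: Jan 1 Tuesday, common
2116: Jan 1 Wednesday, leap
2117: Jan 1 Friday, common
2118: Jan 1 Saturday, common
2119: Jan 1 Sunday, common
2120: Jan 1 Monday, leap
2121: Jan 1 Wednesday, common
2122: Jan 1 Thursday, common
2123: Jan 1 Friday, common
2124: Jan 1 Saturday, leap
2124 matches on both conditions.

2124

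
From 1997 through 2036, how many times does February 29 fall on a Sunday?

2

Leap years in 1997–2036: 10 of them.
Feb 29 weekday advances by 5 (mod 7) from one leap year to the next four years later (or differs when a century non-leap intervenes).
Leap-day weekdays: 2000:Tue 2004:Sun✓ 2008:Fri 2012:Wed 2016:Mon 2020:Sat 2024:Thu 2028:Tue 2032:Sun✓ 2036:Fri
Sunday: 2004, 2032 → 2.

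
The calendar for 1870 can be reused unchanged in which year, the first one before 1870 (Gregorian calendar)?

1859

Two years share a calendar iff Jan 1 falls on the same weekday and both are leap or both are common. 1870: Jan 1 is Saturday, common year.
1869: Jan 1 Friday, common
1868: Jan 1 Wednesday, leap
1867: Jan 1 Tuesday, common
1866: Jan 1 Monday, common
1865: Jan 1 Sunday, common
1864: Jan 1 Friday, leap
1863: Jan 1 Thursday, common
1862: Jan 1 Wednesday, common
1861: Jan 1 Tuesday, common
1860: Jan 1 Sunday, leap
1859: Jan 1 Saturday, common
1859 matches on both conditions.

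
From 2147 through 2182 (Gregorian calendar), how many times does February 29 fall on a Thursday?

Leap years in 2147–2182: 9 of them.
Feb 29 weekday advances by 5 (mod 7) from one leap year to the next four years later (or differs when a century non-leap intervenes).
Leap-day weekdays: 2148:Thu✓ 2152:Tue 2156:Sun 2160:Fri 2164:Wed 2168:Mon 2172:Sat 2176:Thu✓ 2180:Tue
Thursday: 2148, 2176 → 2.

2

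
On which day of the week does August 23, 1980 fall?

January 1, 1980 is a Tuesday.
August 23 is day 236 of the year, i.e. 235 days after Jan 1.
235 mod 7 = 4, so advance 4 weekdays from Tuesday: Saturday.

Saturday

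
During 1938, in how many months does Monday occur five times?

A month of length L has five Mondays iff its first Monday is on day ≤ L−28 (so day 1–3 in a 31-day month, 1–2 in a 30-day month, day 1 in a leap February).
Checking each month of 1938: Jan starts Sat (31d) ✓; Feb starts Tue (28d); Mar starts Tue (31d); Apr starts Fri (30d); May starts Sun (31d) ✓; Jun starts Wed (30d); Jul starts Fri (31d); Aug starts Mon (31d) ✓; Sep starts Thu (30d); Oct starts Sat (31d) ✓; Nov starts Tue (30d); Dec starts Thu (31d).
Five-Monday months: January, May, August, October → 4.

4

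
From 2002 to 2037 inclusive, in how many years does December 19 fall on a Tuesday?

5

Track December 19's weekday year by year (advancing +1, or +2 across a Feb 29):
  2002: Thu  2003: Fri (+1)  2004: Sun (+2)  2005: Mon (+1)  2006: Tue (+1) ✓
  2007: Wed (+1)  2008: Fri (+2)  2009: Sat (+1)  2010: Sun (+1)  2011: Mon (+1)
  2012: Wed (+2)  2013: Thu (+1)  2014: Fri (+1)  2015: Sat (+1)  … (8 more years) …
  2024: Thu (+2)  2025: Fri (+1)  2026: Sat (+1)  2027: Sun (+1)  2028: Tue (+2) ✓
  2029: Wed (+1)  2030: Thu (+1)  2031: Fri (+1)  2032: Sun (+2)  2033: Mon (+1)
  2034: Tue (+1) ✓  2035: Wed (+1)  2036: Fri (+2)  2037: Sat (+1)
Tuesday years: 2006, 2017, 2023, 2028, 2034 — 5 in total.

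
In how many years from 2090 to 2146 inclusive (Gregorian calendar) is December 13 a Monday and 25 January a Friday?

Check each year's weekday for December 13 and 25 January:
  2090: Wed/Wed  2091: Thu/Thu  2092: Sat/Fri  2093: Sun/Sun  2094: Mon/Mon  2095: Tue/Tue  2096: Thu/Wed  2097: Fri/Fri  2098: Sat/Sat  2099: Sun/Sun  2100: Mon/Mon  2101: Tue/Tue  2102: Wed/Wed  2103: Thu/Thu  …(29 more)…  2133: Sun/Sun  2134: Mon/Mon  2135: Tue/Tue  2136: Thu/Wed  2137: Fri/Fri  2138: Sat/Sat  2139: Sun/Sun  2140: Tue/Mon  2141: Wed/Wed  2142: Thu/Thu  2143: Fri/Fri  2144: Sun/Sat  2145: Mon/Mon  2146: Tue/Tue
Both conditions hold in: no year — 0.

0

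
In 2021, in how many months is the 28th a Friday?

Check the 28th of each month of 2021: Jan 28: Thu, Feb 28: Sun, Mar 28: Sun, Apr 28: Wed, May 28: Fri, Jun 28: Mon, Jul 28: Wed, Aug 28: Sat, Sep 28: Tue, Oct 28: Thu, Nov 28: Sun, Dec 28: Tue.
Friday occurs in May — 1 month.

1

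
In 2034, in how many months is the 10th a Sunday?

2

Check the 10th of each month of 2034: Jan 10: Tue, Feb 10: Fri, Mar 10: Fri, Apr 10: Mon, May 10: Wed, Jun 10: Sat, Jul 10: Mon, Aug 10: Thu, Sep 10: Sun, Oct 10: Tue, Nov 10: Fri, Dec 10: Sun.
Sunday occurs in September, December — 2 months.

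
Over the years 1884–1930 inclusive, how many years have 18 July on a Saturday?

Track 18 July's weekday year by year (advancing +1, or +2 across a Feb 29):
  1884: Fri  1885: Sat (+1) ✓  1886: Sun (+1)  1887: Mon (+1)  1888: Wed (+2)
  1889: Thu (+1)  1890: Fri (+1)  1891: Sat (+1) ✓  1892: Mon (+2)  1893: Tue (+1)
  1894: Wed (+1)  1895: Thu (+1)  1896: Sat (+2) ✓  1897: Sun (+1)  … (19 more years) …
  1917: Wed (+1)  1918: Thu (+1)  1919: Fri (+1)  1920: Sun (+2)  1921: Mon (+1)
  1922: Tue (+1)  1923: Wed (+1)  1924: Fri (+2)  1925: Sat (+1) ✓  1926: Sun (+1)
  1927: Mon (+1)  1928: Wed (+2)  1929: Thu (+1)  1930: Fri (+1)
Saturday years: 1885, 1891, 1896, 1903, 1908, 1914, 1925 — 7 in total.

7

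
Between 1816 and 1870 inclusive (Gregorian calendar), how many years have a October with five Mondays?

October has 31 days; it has five Mondays when Monday falls among the first (month-length − 28) days — i.e. when October 1 is one of Monday/Sunday/Saturday.
October 1 by year: 1816:Tue 1817:Wed 1818:Thu 1819:Fri 1820:Sun✓ 1821:Mon✓ 1822:Tue 1823:Wed 1824:Fri 1825:Sat✓ 1826:Sun✓ 1827:Mon✓ 1828:Wed 1829:Thu 1830:Fri …(25 more)… 1856:Wed 1857:Thu 1858:Fri 1859:Sat✓ 1860:Mon✓ 1861:Tue 1862:Wed 1863:Thu 1864:Sat✓ 1865:Sun✓ 1866:Mon✓ 1867:Tue 1868:Thu 1869:Fri 1870:Sat✓
Years with five Mondays: 1820, 1821, 1825, 1826, 1827, 1831, 1832, 1836, 1837, 1838, 1842, 1843, 1848, 1849, 1853, 1854, 1855, 1859, 1860, 1864, 1865, 1866, 1870 → 23.

23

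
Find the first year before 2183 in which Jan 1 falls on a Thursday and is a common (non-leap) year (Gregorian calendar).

2178

Jan 1 advances by 2 weekdays after a leap year and by 1 after a common year.
2183: Jan 1 is Wednesday.
2182: Tuesday
2181: Monday
2180: Saturday (leap)
2179: Friday
2178: Thursday
2178 begins on a Thursday and is a common year.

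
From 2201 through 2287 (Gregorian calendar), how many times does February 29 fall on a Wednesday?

Leap years in 2201–2287: 21 of them.
Feb 29 weekday advances by 5 (mod 7) from one leap year to the next four years later (or differs when a century non-leap intervenes).
Leap-day weekdays: 2204:Wed✓ 2208:Mon 2212:Sat 2216:Thu 2220:Tue 2224:Sun 2228:Fri 2232:Wed✓ 2236:Mon 2240:Sat 2244:Thu 2248:Tue 2252:Sun 2256:Fri 2260:Wed✓ 2264:Mon 2268:Sat 2272:Thu 2276:Tue 2280:Sun 2284:Fri
Wednesday: 2204, 2232, 2260 → 3.

3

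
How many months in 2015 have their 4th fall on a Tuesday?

Check the 4th of each month of 2015: Jan 4: Sun, Feb 4: Wed, Mar 4: Wed, Apr 4: Sat, May 4: Mon, Jun 4: Thu, Jul 4: Sat, Aug 4: Tue, Sep 4: Fri, Oct 4: Sun, Nov 4: Wed, Dec 4: Fri.
Tuesday occurs in August — 1 month.

1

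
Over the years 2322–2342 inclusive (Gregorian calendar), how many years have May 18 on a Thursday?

Track May 18's weekday year by year (advancing +1, or +2 across a Feb 29):
  2322: Thu ✓  2323: Fri (+1)  2324: Sun (+2)  2325: Mon (+1)  2326: Tue (+1)
  2327: Wed (+1)  2328: Fri (+2)  2329: Sat (+1)  2330: Sun (+1)  2331: Mon (+1)
  2332: Wed (+2)  2333: Thu (+1) ✓  2334: Fri (+1)  2335: Sat (+1)  2336: Mon (+2)
  2337: Tue (+1)  2338: Wed (+1)  2339: Thu (+1) ✓  2340: Sat (+2)  2341: Sun (+1)
  2342: Mon (+1)
Thursday years: 2322, 2333, 2339 — 3 in total.

3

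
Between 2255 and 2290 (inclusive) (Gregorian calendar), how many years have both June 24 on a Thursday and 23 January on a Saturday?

4

Check each year's weekday for June 24 and 23 January:
  2255: Sun/Tue  2256: Tue/Wed  2257: Wed/Fri  2258: Thu/Sat ✓  2259: Fri/Sun  2260: Sun/Mon  2261: Mon/Wed  2262: Tue/Thu  2263: Wed/Fri  2264: Fri/Sat  2265: Sat/Mon  2266: Sun/Tue  2267: Mon/Wed  2268: Wed/Thu  …(8 more)…  2277: Sun/Tue  2278: Mon/Wed  2279: Tue/Thu  2280: Thu/Fri  2281: Fri/Sun  2282: Sat/Mon  2283: Sun/Tue  2284: Tue/Wed  2285: Wed/Fri  2286: Thu/Sat ✓  2287: Fri/Sun  2288: Sun/Mon  2289: Mon/Wed  2290: Tue/Thu
Both conditions hold in: 2258, 2269, 2275, 2286 — 4.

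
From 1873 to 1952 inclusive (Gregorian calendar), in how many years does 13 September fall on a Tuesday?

Track 13 September's weekday year by year (advancing +1, or +2 across a Feb 29):
  1873: Sat  1874: Sun (+1)  1875: Mon (+1)  1876: Wed (+2)  1877: Thu (+1)
  1878: Fri (+1)  1879: Sat (+1)  1880: Mon (+2)  1881: Tue (+1) ✓  1882: Wed (+1)
  1883: Thu (+1)  1884: Sat (+2)  1885: Sun (+1)  1886: Mon (+1)  … (52 more years) …
  1939: Wed (+1)  1940: Fri (+2)  1941: Sat (+1)  1942: Sun (+1)  1943: Mon (+1)
  1944: Wed (+2)  1945: Thu (+1)  1946: Fri (+1)  1947: Sat (+1)  1948: Mon (+2)
  1949: Tue (+1) ✓  1950: Wed (+1)  1951: Thu (+1)  1952: Sat (+2)
Tuesday years: 1881, 1887, 1892, 1898, 1904, 1910, 1921, 1927, 1932, 1938, 1949 — 11 in total.

11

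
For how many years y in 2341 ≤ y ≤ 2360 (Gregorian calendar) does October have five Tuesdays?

7

October has 31 days; it has five Tuesdays when Tuesday falls among the first (month-length − 28) days — i.e. when October 1 is one of Tuesday/Monday/Sunday.
October 1 by year: 2341:Wed 2342:Thu 2343:Fri 2344:Sun✓ 2345:Mon✓ 2346:Tue✓ 2347:Wed 2348:Fri 2349:Sat 2350:Sun✓ 2351:Mon✓ 2352:Wed 2353:Thu 2354:Fri 2355:Sat 2356:Mon✓ 2357:Tue✓ 2358:Wed 2359:Thu 2360:Sat
Years with five Tuesdays: 2344, 2345, 2346, 2350, 2351, 2356, 2357 → 7.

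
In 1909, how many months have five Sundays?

4

A month of length L has five Sundays iff its first Sunday is on day ≤ L−28 (so day 1–3 in a 31-day month, 1–2 in a 30-day month, day 1 in a leap February).
Checking each month of 1909: Jan starts Fri (31d) ✓; Feb starts Mon (28d); Mar starts Mon (31d); Apr starts Thu (30d); May starts Sat (31d) ✓; Jun starts Tue (30d); Jul starts Thu (31d); Aug starts Sun (31d) ✓; Sep starts Wed (30d); Oct starts Fri (31d) ✓; Nov starts Mon (30d); Dec starts Wed (31d).
Five-Sunday months: January, May, August, October → 4.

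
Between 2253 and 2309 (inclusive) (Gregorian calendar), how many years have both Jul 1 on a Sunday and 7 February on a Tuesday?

Check each year's weekday for Jul 1 and 7 February:
  2253: Fri/Mon  2254: Sat/Tue  2255: Sun/Wed  2256: Tue/Thu  2257: Wed/Sat  2258: Thu/Sun  2259: Fri/Mon  2260: Sun/Tue ✓  2261: Mon/Thu  2262: Tue/Fri  2263: Wed/Sat  2264: Fri/Sun  2265: Sat/Tue  2266: Sun/Wed  …(29 more)…  2296: Wed/Fri  2297: Thu/Sun  2298: Fri/Mon  2299: Sat/Tue  2300: Sun/Wed  2301: Mon/Thu  2302: Tue/Fri  2303: Wed/Sat  2304: Fri/Sun  2305: Sat/Tue  2306: Sun/Wed  2307: Mon/Thu  2308: Wed/Fri  2309: Thu/Sun
Both conditions hold in: 2260, 2288 — 2.

2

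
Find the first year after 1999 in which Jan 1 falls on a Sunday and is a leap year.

2012

Jan 1 advances by 2 weekdays after a leap year and by 1 after a common year.
1999: Jan 1 is Friday.
2000: Saturday (leap)
2001: Monday
2002: Tuesday
2003: Wednesday
2004: Thursday (leap)
2005: Saturday
2006: Sunday
2007: Monday
2008: Tuesday (leap)
2009: Thursday
2010: Friday
2011: Saturday
2012: Sunday (leap)
2012 begins on a Sunday and is a leap year.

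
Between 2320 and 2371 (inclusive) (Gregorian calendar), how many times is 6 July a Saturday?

7

Track 6 July's weekday year by year (advancing +1, or +2 across a Feb 29):
  2320: Tue  2321: Wed (+1)  2322: Thu (+1)  2323: Fri (+1)  2324: Sun (+2)
  2325: Mon (+1)  2326: Tue (+1)  2327: Wed (+1)  2328: Fri (+2)  2329: Sat (+1) ✓
  2330: Sun (+1)  2331: Mon (+1)  2332: Wed (+2)  2333: Thu (+1)  … (24 more years) …
  2358: Sun (+1)  2359: Mon (+1)  2360: Wed (+2)  2361: Thu (+1)  2362: Fri (+1)
  2363: Sat (+1) ✓  2364: Mon (+2)  2365: Tue (+1)  2366: Wed (+1)  2367: Thu (+1)
  2368: Sat (+2) ✓  2369: Sun (+1)  2370: Mon (+1)  2371: Tue (+1)
Saturday years: 2329, 2335, 2340, 2346, 2357, 2363, 2368 — 7 in total.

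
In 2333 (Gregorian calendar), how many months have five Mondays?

A month of length L has five Mondays iff its first Monday is on day ≤ L−28 (so day 1–3 in a 31-day month, 1–2 in a 30-day month, day 1 in a leap February).
Checking each month of 2333: Jan starts Sun (31d) ✓; Feb starts Wed (28d); Mar starts Wed (31d); Apr starts Sat (30d); May starts Mon (31d) ✓; Jun starts Thu (30d); Jul starts Sat (31d) ✓; Aug starts Tue (31d); Sep starts Fri (30d); Oct starts Sun (31d) ✓; Nov starts Wed (30d); Dec starts Fri (31d).
Five-Monday months: January, May, July, October → 4.

4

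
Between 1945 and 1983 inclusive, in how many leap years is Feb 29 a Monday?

1

Leap years in 1945–1983: 9 of them.
Feb 29 weekday advances by 5 (mod 7) from one leap year to the next four years later (or differs when a century non-leap intervenes).
Leap-day weekdays: 1948:Sun 1952:Fri 1956:Wed 1960:Mon✓ 1964:Sat 1968:Thu 1972:Tue 1976:Sun 1980:Fri
Monday: 1960 → 1.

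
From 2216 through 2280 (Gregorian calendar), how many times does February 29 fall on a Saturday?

2

Leap years in 2216–2280: 17 of them.
Feb 29 weekday advances by 5 (mod 7) from one leap year to the next four years later (or differs when a century non-leap intervenes).
Leap-day weekdays: 2216:Thu 2220:Tue 2224:Sun 2228:Fri 2232:Wed 2236:Mon 2240:Sat✓ 2244:Thu 2248:Tue 2252:Sun 2256:Fri 2260:Wed 2264:Mon 2268:Sat✓ 2272:Thu 2276:Tue 2280:Sun
Saturday: 2240, 2268 → 2.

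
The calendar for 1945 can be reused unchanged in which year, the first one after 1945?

1951

Two years share a calendar iff Jan 1 falls on the same weekday and both are leap or both are common. 1945: Jan 1 is Monday, common year.
1946: Jan 1 Tuesday, common
1947: Jan 1 Wednesday, common
1948: Jan 1 Thursday, leap
1949: Jan 1 Saturday, common
1950: Jan 1 Sunday, common
1951: Jan 1 Monday, common
1951 matches on both conditions.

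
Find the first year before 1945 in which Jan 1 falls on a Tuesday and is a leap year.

Jan 1 advances by 2 weekdays after a leap year and by 1 after a common year.
1945: Jan 1 is Monday.
1944: Saturday (leap)
1943: Friday
1942: Thursday
1941: Wednesday
1940: Monday (leap)
1939: Sunday
1938: Saturday
1937: Friday
1936: Wednesday (leap)
1935: Tuesday
1934: Monday
1933: Sunday
1932: Friday (leap)
1931: Thursday
1930: Wednesday
1929: Tuesday
1928: Sunday (leap)
1927: Saturday
1926: Friday
1925: Thursday
1924: Tuesday (leap)
1924 begins on a Tuesday and is a leap year.

1924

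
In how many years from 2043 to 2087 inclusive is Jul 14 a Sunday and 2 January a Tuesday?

Check each year's weekday for Jul 14 and 2 January:
  2043: Tue/Fri  2044: Thu/Sat  2045: Fri/Mon  2046: Sat/Tue  2047: Sun/Wed  2048: Tue/Thu  2049: Wed/Sat  2050: Thu/Sun  2051: Fri/Mon  2052: Sun/Tue ✓  2053: Mon/Thu  2054: Tue/Fri  2055: Wed/Sat  2056: Fri/Sun  …(17 more)…  2074: Sat/Tue  2075: Sun/Wed  2076: Tue/Thu  2077: Wed/Sat  2078: Thu/Sun  2079: Fri/Mon  2080: Sun/Tue ✓  2081: Mon/Thu  2082: Tue/Fri  2083: Wed/Sat  2084: Fri/Sun  2085: Sat/Tue  2086: Sun/Wed  2087: Mon/Thu
Both conditions hold in: 2052, 2080 — 2.

2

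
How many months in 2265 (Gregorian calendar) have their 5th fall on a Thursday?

2

Check the 5th of each month of 2265: Jan 5: Thu, Feb 5: Sun, Mar 5: Sun, Apr 5: Wed, May 5: Fri, Jun 5: Mon, Jul 5: Wed, Aug 5: Sat, Sep 5: Tue, Oct 5: Thu, Nov 5: Sun, Dec 5: Tue.
Thursday occurs in January, October — 2 months.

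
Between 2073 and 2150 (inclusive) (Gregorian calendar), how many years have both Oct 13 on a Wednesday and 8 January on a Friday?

9

Check each year's weekday for Oct 13 and 8 January:
  2073: Fri/Sun  2074: Sat/Mon  2075: Sun/Tue  2076: Tue/Wed  2077: Wed/Fri ✓  2078: Thu/Sat  2079: Fri/Sun  2080: Sun/Mon  2081: Mon/Wed  2082: Tue/Thu  2083: Wed/Fri ✓  2084: Fri/Sat  2085: Sat/Mon  2086: Sun/Tue  …(50 more)…  2137: Sun/Tue  2138: Mon/Wed  2139: Tue/Thu  2140: Thu/Fri  2141: Fri/Sun  2142: Sat/Mon  2143: Sun/Tue  2144: Tue/Wed  2145: Wed/Fri ✓  2146: Thu/Sat  2147: Fri/Sun  2148: Sun/Mon  2149: Mon/Wed  2150: Tue/Thu
Both conditions hold in: 2077, 2083, 2094, 2100, 2106, 2117, 2123, 2134, 2145 — 9.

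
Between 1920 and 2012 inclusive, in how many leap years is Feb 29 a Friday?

4

Leap years in 1920–2012: 24 of them.
Feb 29 weekday advances by 5 (mod 7) from one leap year to the next four years later (or differs when a century non-leap intervenes).
Leap-day weekdays: 1920:Sun 1924:Fri✓ 1928:Wed 1932:Mon 1936:Sat 1940:Thu 1944:Tue 1948:Sun 1952:Fri✓ 1956:Wed 1960:Mon 1964:Sat 1968:Thu 1972:Tue 1976:Sun 1980:Fri✓ 1984:Wed 1988:Mon 1992:Sat 1996:Thu 2000:Tue 2004:Sun 2008:Fri✓ 2012:Wed
Friday: 1924, 1952, 1980, 2008 → 4.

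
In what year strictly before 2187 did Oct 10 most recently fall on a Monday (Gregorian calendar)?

From one year to the next, a fixed date's weekday advances by 1, or by 2 when a Feb 29 lies between the two dates.
2187: October 10 is Wednesday.
2186: Tuesday (−1)
2185: Monday (−1)
Oct 10 falls on a Monday in 2185.

2185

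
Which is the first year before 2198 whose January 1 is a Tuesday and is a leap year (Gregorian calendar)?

2188

Jan 1 advances by 2 weekdays after a leap year and by 1 after a common year.
2198: Jan 1 is Monday.
2197: Sunday
2196: Friday (leap)
2195: Thursday
2194: Wednesday
2193: Tuesday
2192: Sunday (leap)
2191: Saturday
2190: Friday
2189: Thursday
2188: Tuesday (leap)
2188 begins on a Tuesday and is a leap year.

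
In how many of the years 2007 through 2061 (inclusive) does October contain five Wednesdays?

24

October has 31 days; it has five Wednesdays when Wednesday falls among the first (month-length − 28) days — i.e. when October 1 is one of Wednesday/Tuesday/Monday.
October 1 by year: 2007:Mon✓ 2008:Wed✓ 2009:Thu 2010:Fri 2011:Sat 2012:Mon✓ 2013:Tue✓ 2014:Wed✓ 2015:Thu 2016:Sat 2017:Sun 2018:Mon✓ 2019:Tue✓ 2020:Thu 2021:Fri …(25 more)… 2047:Tue✓ 2048:Thu 2049:Fri 2050:Sat 2051:Sun 2052:Tue✓ 2053:Wed✓ 2054:Thu 2055:Fri 2056:Sun 2057:Mon✓ 2058:Tue✓ 2059:Wed✓ 2060:Fri 2061:Sat
Years with five Wednesdays: 2007, 2008, 2012, 2013, 2014, 2018, 2019, 2024, 2025, 2029, 2030, 2031, 2035, 2036, 2040, 2041, 2042, 2046, 2047, 2052, 2053, 2057, 2058, 2059 → 24.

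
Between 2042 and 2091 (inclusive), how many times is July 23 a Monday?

Track July 23's weekday year by year (advancing +1, or +2 across a Feb 29):
  2042: Wed  2043: Thu (+1)  2044: Sat (+2)  2045: Sun (+1)  2046: Mon (+1) ✓
  2047: Tue (+1)  2048: Thu (+2)  2049: Fri (+1)  2050: Sat (+1)  2051: Sun (+1)
  2052: Tue (+2)  2053: Wed (+1)  2054: Thu (+1)  2055: Fri (+1)  … (22 more years) …
  2078: Sat (+1)  2079: Sun (+1)  2080: Tue (+2)  2081: Wed (+1)  2082: Thu (+1)
  2083: Fri (+1)  2084: Sun (+2)  2085: Mon (+1) ✓  2086: Tue (+1)  2087: Wed (+1)
  2088: Fri (+2)  2089: Sat (+1)  2090: Sun (+1)  2091: Mon (+1) ✓
Monday years: 2046, 2057, 2063, 2068, 2074, 2085, 2091 — 7 in total.

7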